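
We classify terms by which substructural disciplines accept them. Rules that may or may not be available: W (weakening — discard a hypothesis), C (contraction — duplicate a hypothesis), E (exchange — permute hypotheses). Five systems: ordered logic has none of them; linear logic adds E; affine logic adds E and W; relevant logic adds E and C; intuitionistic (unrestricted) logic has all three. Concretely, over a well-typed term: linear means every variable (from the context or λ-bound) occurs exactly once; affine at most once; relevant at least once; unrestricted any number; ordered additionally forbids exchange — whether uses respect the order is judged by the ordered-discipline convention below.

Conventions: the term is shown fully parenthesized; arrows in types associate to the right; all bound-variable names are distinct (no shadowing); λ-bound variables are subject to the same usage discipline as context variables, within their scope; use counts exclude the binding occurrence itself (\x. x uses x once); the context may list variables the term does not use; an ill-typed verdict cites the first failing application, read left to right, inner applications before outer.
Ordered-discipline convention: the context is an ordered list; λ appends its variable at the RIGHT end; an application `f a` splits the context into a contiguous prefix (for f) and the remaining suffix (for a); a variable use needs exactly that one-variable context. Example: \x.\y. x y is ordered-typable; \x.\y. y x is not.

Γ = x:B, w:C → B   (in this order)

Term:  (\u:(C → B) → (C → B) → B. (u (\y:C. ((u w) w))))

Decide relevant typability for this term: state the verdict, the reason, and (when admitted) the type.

no — x, y left unused
variable uses: x: 0; w: 2; u (bound): 2; y (bound): 0
use order (left to right): u, u, w, w
typing: well-typed at ((C → B) → (C → B) → B) → (C → B) → B
per-discipline verdicts: ordered ✗, linear ✗, affine ✗, relevant ✗, unrestricted ✓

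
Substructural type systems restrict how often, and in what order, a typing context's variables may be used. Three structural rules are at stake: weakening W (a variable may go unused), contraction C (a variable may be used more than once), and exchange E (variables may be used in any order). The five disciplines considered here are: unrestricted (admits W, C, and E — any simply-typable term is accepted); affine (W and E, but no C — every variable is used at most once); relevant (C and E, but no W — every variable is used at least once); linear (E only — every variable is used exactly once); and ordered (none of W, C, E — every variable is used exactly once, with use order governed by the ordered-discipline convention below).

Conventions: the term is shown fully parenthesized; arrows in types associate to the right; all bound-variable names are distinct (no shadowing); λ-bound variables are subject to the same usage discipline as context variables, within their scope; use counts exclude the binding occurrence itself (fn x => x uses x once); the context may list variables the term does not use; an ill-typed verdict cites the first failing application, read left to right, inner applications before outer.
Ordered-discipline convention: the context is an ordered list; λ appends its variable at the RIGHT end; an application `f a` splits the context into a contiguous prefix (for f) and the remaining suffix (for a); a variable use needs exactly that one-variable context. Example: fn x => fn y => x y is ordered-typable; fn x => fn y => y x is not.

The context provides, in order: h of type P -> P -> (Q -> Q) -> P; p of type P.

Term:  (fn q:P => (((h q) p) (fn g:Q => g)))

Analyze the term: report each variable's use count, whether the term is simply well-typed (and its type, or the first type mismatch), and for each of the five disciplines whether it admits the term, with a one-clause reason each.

usage: h=1, p=1, q [bound]=1, g [bound]=1
left-to-right use order: h, q, p, g
typing: ✓ — P -> P
ordered: ✗ — use order h, q, p, g needs exchange
linear: ✓ — each of h, p, q, g used exactly once
affine: ✓ — at most one use each (h, p, q, g)
relevant: ✓ — every one of h, p, q, g appears
unrestricted: ✓ — type-checks (P -> P) and nothing is barred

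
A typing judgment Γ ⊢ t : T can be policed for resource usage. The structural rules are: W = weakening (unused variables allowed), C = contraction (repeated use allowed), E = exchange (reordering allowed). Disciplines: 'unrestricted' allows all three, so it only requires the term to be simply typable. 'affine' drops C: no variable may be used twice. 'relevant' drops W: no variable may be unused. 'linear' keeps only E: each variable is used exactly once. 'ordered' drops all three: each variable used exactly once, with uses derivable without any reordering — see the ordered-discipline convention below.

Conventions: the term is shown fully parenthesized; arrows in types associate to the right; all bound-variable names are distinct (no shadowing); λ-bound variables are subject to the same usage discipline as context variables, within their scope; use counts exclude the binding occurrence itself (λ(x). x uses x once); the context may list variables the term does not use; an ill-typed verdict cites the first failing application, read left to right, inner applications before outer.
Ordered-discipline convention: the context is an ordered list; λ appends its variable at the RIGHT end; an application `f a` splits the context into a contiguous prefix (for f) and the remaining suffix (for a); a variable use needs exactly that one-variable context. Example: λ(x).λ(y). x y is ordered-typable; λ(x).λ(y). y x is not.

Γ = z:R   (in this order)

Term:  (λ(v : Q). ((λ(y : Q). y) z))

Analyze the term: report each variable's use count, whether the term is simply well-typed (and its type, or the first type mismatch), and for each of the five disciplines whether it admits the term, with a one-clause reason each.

variable uses: z: 1×; v [bound]: 0×; y [bound]: 1×
use order (left to right): y, z
typing: ill-typed: an argument R mismatches the expected Q
ordered: ✗, a type mismatch blocks all five
linear: ✗, the type mismatch rejects it
affine: ✗, not simply typable
relevant: ✗, fails simple typing
unrestricted: ✗, a type mismatch blocks all five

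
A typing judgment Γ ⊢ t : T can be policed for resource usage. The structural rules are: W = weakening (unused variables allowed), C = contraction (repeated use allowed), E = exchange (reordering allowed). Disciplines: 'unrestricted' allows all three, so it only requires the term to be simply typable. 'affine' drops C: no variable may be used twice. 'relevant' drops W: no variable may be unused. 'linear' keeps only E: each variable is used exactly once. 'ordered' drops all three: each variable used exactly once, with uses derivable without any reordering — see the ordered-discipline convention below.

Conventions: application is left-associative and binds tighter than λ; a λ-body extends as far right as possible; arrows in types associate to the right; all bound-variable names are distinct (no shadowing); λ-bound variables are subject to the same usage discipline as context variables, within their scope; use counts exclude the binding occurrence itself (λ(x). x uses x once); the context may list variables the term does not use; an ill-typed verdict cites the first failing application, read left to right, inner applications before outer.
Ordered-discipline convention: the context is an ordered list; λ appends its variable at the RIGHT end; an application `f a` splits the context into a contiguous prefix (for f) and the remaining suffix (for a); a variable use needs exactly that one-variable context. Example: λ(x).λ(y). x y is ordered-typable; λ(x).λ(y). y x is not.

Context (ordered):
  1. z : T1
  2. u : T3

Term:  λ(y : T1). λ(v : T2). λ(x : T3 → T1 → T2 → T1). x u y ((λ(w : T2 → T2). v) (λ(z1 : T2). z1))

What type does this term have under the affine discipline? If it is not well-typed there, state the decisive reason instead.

term : T1 → T2 → (T3 → T1 → T2 → T1) → T1
use counts: z=0; u=1; y [bound]=1; v [bound]=1; x [bound]=1; w [bound]=0; z1 [bound]=1
use order (left to right): x, u, y, v, z1
typing: well-typed — term : T1 → T2 → (T3 → T1 → T2 → T1) → T1
summary: ordered ✗, linear ✗, affine ✓, relevant ✗, unrestricted ✓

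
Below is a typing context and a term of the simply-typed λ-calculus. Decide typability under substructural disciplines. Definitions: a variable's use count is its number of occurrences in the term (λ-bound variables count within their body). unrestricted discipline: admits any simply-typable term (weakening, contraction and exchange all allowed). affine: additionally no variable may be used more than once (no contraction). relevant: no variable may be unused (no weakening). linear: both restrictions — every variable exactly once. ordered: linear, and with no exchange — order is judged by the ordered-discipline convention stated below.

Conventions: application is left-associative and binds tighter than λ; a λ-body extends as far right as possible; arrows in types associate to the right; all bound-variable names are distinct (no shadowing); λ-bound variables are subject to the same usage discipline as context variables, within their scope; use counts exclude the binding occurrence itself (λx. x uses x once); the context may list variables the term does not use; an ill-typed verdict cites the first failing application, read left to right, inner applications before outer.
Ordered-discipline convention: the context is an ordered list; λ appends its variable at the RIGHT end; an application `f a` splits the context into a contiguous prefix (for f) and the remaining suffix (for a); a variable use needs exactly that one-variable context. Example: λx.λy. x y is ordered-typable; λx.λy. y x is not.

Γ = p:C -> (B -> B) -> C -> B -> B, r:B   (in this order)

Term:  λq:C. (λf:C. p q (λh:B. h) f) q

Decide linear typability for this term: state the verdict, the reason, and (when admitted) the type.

no — repeated use of q ×2; needs weakening: r unused
usage: p: 1×, r: 0×, q [bound]: 2×, f [bound]: 1×, h [bound]: 1×
uses in reading order: p, q, h, f, q
typing: ✓ — C -> B -> B
per-discipline verdicts: ordered ✗; linear ✗; affine ✗; relevant ✗; unrestricted ✓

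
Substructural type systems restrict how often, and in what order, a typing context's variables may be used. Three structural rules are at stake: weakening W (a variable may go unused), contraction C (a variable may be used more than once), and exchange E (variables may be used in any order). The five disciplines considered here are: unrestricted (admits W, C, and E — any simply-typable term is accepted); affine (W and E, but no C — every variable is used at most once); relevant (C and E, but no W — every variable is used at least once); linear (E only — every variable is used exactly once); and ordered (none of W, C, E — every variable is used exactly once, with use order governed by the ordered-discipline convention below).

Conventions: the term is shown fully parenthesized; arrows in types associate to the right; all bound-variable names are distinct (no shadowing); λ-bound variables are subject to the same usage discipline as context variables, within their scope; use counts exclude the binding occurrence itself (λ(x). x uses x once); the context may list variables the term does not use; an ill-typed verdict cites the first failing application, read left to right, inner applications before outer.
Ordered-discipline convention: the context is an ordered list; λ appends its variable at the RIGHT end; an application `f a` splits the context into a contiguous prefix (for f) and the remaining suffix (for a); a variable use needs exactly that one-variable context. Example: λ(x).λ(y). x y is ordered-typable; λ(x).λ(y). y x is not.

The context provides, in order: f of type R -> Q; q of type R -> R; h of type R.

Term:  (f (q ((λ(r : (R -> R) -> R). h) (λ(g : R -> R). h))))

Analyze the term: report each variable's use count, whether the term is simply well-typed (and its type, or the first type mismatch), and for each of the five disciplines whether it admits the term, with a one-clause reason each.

variable uses: f=1; q=1; h=2; r (λ-bound)=0; g (λ-bound)=0
order of uses: f, q, h, h
typing: well-typed at Q
ordered ✗ (uses contraction: h ×2; r, g left unused)
linear ✗ (uses contraction: h ×2; r, g left unused)
affine ✗ (uses contraction: h ×2)
relevant ✗ (r, g left unused)
unrestricted ✓ (well-typed at Q; no restrictions here)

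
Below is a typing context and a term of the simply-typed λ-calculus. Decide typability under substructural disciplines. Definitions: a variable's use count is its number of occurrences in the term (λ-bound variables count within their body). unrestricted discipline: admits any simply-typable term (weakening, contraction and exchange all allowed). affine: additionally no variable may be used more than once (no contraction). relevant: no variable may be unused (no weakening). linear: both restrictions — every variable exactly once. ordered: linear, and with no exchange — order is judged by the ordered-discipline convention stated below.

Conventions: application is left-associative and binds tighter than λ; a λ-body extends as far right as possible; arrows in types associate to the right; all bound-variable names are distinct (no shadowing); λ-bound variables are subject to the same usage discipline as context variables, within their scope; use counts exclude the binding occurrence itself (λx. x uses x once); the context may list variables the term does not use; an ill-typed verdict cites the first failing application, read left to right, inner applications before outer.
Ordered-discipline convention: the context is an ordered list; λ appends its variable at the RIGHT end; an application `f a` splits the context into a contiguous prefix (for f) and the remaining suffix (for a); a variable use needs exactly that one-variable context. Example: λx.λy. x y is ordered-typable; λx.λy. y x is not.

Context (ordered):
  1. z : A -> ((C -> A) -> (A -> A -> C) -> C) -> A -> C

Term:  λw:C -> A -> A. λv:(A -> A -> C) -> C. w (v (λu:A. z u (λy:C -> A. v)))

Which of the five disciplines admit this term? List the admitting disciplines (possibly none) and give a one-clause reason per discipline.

admitted by: unrestricted
variable uses: z: 1×, w (bound): 1×, v (bound): 2×, u (bound): 1×, y (bound): 0×
order of uses: w, v, z, u, v
typing: well-typed — term : (C -> A -> A) -> ((A -> A -> C) -> C) -> A -> A
ordered: ✗, uses contraction: v ×2; y never used (weakening)
linear: ✗, uses contraction: v ×2; y never used (weakening)
affine: ✗, uses contraction: v ×2
relevant: ✗, y never used (weakening)
unrestricted: ✓, simply typable at (C -> A -> A) -> ((A -> A -> C) -> C) -> A -> A; W, C, E all held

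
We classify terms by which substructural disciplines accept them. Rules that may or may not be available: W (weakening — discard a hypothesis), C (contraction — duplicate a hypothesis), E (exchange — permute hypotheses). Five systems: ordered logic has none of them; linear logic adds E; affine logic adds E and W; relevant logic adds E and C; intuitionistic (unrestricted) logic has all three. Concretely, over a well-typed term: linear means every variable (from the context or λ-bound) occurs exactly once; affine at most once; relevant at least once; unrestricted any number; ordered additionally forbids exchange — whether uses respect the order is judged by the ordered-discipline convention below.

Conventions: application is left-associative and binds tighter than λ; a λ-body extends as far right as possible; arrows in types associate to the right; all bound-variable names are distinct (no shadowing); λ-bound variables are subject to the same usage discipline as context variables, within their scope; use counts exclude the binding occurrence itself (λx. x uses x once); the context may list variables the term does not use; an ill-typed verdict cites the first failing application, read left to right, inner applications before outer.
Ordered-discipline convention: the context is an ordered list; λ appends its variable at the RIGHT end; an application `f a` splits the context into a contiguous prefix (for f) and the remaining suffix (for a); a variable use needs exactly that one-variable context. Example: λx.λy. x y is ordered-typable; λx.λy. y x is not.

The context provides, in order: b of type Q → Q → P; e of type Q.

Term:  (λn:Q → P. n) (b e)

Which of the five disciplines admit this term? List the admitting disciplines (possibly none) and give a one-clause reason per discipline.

admitted by: ordered, linear, affine, relevant, unrestricted
variable uses: b ×1, e ×1, n [bound] ×1
order of uses: n, b, e
typing: well-typed at Q → P
ordered ✓ (one use each (b, e, n); ordered split holds)
linear ✓ (each of b, e, n used exactly once)
affine ✓ (no duplicate uses among b, e, n)
relevant ✓ (at least one use each (b, e, n))
unrestricted ✓ (typability at Q → P is all that's needed)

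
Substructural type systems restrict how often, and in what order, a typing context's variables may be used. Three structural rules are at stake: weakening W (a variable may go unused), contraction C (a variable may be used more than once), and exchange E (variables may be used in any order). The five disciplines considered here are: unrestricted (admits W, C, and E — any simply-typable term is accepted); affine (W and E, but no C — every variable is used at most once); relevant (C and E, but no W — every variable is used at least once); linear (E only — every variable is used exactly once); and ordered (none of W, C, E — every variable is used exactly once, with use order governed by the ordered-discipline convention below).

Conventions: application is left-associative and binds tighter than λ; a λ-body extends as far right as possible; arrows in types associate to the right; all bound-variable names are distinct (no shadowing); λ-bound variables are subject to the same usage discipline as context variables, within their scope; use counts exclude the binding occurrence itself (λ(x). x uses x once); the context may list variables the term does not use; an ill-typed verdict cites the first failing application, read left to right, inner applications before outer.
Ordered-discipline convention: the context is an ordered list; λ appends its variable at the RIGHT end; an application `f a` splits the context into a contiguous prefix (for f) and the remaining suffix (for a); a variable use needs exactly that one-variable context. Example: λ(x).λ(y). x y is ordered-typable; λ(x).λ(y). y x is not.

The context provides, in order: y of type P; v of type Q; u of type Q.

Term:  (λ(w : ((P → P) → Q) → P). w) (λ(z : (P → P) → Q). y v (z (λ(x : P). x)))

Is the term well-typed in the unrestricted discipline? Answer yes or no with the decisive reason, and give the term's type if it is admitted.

no — fails simple typing
use counts: y: 1×; v: 1×; u: 0×; w (bound): 1×; z (bound): 1×; x (bound): 1×
uses in reading order: w, y, v, z, x
typing: ill-typed: non-arrow in function slot: P
per-discipline verdicts: ordered ✗, linear ✗, affine ✗, relevant ✗, unrestricted ✗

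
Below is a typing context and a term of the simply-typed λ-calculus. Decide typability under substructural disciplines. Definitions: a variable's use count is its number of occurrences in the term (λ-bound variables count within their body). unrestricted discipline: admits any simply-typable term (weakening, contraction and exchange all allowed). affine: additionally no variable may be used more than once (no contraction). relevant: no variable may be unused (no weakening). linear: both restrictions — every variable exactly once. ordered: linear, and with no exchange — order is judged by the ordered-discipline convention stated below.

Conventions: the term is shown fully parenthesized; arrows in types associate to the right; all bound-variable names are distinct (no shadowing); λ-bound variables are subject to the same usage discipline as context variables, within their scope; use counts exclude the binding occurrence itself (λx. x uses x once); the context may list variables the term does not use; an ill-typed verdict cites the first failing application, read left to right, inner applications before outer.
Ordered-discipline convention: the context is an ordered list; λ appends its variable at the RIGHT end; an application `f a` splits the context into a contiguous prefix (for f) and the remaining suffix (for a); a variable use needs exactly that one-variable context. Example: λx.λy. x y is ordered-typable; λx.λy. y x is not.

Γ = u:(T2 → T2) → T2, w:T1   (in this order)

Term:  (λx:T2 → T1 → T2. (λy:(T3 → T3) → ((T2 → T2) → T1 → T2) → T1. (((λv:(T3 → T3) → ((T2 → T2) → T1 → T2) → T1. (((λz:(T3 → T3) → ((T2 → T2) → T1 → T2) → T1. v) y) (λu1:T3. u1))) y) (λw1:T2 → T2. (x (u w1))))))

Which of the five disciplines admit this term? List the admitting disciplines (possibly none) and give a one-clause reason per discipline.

admitted by: unrestricted
use counts: u: 1×, w: 0×, x [bound]: 1×, y [bound]: 2×, v [bound]: 1×, z [bound]: 0×, u1 [bound]: 1×, w1 [bound]: 1×
use order (left to right): v, y, u1, y, x, u, w1
typing: well-typed at (T2 → T1 → T2) → ((T3 → T3) → ((T2 → T2) → T1 → T2) → T1) → T1
ordered ✗ (y ×2 used more than once (contraction); needs weakening: w, z unused)
linear ✗ (y ×2 used more than once (contraction); needs weakening: w, z unused)
affine ✗ (y ×2 used more than once (contraction))
relevant ✗ (needs weakening: w, z unused)
unrestricted ✓ (type-checks ((T2 → T1 → T2) → ((T3 → T3) → ((T2 → T2) → T1 → T2) → T1) → T1) and nothing is barred)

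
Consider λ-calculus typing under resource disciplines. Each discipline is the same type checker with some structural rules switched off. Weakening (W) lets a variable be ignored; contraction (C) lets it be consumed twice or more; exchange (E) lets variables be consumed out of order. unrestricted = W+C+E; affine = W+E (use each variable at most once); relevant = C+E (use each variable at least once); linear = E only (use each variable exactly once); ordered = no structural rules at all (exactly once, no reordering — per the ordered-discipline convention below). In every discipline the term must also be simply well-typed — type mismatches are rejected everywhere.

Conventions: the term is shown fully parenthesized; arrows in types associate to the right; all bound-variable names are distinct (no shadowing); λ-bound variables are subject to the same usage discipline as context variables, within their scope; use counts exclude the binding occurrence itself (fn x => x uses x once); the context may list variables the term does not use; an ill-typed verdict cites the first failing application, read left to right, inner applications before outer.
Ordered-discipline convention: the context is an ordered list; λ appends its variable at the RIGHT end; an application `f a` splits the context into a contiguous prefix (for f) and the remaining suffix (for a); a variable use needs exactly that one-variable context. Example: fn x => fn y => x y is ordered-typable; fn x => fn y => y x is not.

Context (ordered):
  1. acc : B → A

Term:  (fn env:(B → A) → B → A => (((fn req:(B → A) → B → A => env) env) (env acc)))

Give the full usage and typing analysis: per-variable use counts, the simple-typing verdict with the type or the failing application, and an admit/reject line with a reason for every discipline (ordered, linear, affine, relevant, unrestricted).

variable uses: acc=1, env (bound)=3, req (bound)=0
uses in reading order: env, env, env, acc
typing: well-typed at ((B → A) → B → A) → B → A
ordered: ✗, env ×3 used more than once (contraction); unused: req — weakening required
linear: ✗, env ×3 used more than once (contraction); unused: req — weakening required
affine: ✗, env ×3 used more than once (contraction)
relevant: ✗, unused: req — weakening required
unrestricted: ✓, typability at ((B → A) → B → A) → B → A is all that's needed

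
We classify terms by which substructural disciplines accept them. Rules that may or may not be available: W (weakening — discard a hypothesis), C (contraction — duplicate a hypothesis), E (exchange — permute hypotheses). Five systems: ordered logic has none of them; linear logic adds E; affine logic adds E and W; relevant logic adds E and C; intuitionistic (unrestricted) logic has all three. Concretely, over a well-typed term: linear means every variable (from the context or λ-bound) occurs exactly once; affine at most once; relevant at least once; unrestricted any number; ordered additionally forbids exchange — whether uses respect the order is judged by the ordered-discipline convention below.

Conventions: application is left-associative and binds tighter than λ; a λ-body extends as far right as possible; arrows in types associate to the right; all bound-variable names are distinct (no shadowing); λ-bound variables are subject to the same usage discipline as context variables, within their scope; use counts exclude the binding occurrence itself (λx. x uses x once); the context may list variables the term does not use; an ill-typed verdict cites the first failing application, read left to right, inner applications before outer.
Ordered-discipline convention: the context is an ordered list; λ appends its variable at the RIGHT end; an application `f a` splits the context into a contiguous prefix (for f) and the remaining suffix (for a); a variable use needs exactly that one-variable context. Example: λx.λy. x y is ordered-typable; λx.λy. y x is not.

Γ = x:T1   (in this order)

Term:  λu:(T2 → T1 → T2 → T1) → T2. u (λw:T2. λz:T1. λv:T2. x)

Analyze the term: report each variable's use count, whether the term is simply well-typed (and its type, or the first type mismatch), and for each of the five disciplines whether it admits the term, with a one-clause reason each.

variable uses: x: 1×; u (λ-bound): 1×; w (λ-bound): 0×; z (λ-bound): 0×; v (λ-bound): 0×
left-to-right use order: u, x
typing: well-typed at ((T2 → T1 → T2 → T1) → T2) → T2
ordered ✗ (w, z, v never used (weakening))
linear ✗ (w, z, v never used (weakening))
affine ✓ (x, u, w, z, v: no repeats, contraction unneeded)
relevant ✗ (w, z, v never used (weakening))
unrestricted ✓ (simply typable at ((T2 → T1 → T2 → T1) → T2) → T2; W, C, E all held)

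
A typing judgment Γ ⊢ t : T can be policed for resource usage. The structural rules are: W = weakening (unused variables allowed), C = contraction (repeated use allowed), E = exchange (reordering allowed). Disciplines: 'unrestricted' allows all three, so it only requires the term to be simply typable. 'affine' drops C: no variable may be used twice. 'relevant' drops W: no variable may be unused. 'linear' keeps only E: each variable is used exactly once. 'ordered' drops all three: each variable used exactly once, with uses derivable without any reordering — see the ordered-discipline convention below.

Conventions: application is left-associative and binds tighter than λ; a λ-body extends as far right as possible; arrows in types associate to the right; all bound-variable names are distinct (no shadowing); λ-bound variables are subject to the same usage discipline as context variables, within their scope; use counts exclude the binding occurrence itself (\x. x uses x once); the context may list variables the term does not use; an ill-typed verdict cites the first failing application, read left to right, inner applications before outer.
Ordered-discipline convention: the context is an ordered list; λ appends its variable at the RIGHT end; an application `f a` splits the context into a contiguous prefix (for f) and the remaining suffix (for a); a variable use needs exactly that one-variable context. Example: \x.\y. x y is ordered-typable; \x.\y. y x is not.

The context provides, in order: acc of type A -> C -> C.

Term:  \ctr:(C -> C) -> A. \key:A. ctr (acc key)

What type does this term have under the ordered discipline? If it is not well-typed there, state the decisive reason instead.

not well-typed under ordered — needs exchange: uses follow ctr, acc, key
variable uses: acc=1, ctr (λ-bound)=1, key (λ-bound)=1
order of uses: ctr, acc, key
typing: the term checks, with type ((C -> C) -> A) -> A -> A
all disciplines: ordered ✗; linear ✓; affine ✓; relevant ✓; unrestricted ✓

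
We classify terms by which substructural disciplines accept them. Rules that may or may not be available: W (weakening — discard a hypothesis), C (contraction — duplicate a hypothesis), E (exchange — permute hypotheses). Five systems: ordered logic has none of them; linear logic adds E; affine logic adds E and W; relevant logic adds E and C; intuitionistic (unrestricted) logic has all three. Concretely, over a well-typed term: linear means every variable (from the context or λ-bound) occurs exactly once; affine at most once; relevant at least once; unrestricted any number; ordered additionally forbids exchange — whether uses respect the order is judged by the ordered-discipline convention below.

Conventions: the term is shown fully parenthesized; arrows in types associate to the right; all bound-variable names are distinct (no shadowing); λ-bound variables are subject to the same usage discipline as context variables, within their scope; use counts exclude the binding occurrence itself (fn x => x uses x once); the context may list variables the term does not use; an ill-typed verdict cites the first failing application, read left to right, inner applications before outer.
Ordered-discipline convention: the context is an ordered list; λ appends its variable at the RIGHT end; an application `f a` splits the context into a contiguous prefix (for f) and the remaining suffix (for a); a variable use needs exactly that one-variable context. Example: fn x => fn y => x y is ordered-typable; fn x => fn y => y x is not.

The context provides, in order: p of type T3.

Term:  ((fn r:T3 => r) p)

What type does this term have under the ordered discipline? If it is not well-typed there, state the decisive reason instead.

term : T3
use counts: p: 1×, r [bound]: 1×
left-to-right use order: r, p
typing: the term checks, with type T3
all disciplines: ordered ✓ | linear ✓ | affine ✓ | relevant ✓ | unrestricted ✓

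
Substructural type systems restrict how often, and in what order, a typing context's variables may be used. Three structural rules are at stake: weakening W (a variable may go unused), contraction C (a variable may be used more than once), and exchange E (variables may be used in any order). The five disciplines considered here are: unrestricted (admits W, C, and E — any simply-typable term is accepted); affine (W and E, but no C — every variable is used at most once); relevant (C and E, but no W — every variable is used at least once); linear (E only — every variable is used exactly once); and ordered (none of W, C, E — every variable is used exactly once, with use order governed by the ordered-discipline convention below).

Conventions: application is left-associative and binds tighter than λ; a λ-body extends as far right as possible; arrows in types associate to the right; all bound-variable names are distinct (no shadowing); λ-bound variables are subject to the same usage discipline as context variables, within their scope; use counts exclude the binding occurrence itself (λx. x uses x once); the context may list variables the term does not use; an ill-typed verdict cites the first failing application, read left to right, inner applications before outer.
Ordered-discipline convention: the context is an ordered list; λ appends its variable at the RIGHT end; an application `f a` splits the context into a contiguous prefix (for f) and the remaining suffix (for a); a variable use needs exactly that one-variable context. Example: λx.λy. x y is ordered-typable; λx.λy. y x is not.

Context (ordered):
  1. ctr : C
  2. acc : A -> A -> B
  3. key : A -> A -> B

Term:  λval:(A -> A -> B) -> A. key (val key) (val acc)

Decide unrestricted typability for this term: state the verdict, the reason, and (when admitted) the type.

yes — type-checks (((A -> A -> B) -> A) -> B) and nothing is barred; term : ((A -> A -> B) -> A) -> B
use counts: ctr ×0, acc ×1, key ×2, val [bound] ×2
left-to-right use order: key, val, key, val, acc
typing: well-typed — term : ((A -> A -> B) -> A) -> B
all disciplines: ordered ✗; linear ✗; affine ✗; relevant ✗; unrestricted ✓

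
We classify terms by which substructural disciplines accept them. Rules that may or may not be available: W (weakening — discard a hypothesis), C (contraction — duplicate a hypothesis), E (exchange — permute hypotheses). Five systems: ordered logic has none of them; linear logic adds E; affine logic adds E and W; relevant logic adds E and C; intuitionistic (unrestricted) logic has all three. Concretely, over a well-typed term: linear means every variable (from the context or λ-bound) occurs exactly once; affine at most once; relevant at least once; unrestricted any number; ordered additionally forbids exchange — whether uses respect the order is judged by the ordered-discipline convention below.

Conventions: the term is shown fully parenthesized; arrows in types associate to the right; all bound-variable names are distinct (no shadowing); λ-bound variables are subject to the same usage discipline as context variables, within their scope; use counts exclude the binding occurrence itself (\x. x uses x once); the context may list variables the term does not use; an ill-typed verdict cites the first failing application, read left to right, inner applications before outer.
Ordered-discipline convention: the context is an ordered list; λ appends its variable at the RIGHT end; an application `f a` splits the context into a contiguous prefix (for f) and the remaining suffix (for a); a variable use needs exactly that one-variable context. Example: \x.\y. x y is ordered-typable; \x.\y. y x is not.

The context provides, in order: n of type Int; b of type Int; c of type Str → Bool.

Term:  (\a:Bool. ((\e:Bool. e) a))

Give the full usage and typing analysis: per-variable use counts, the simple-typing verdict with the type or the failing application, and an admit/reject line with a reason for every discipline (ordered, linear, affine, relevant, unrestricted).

counts: n: 0; b: 0; c: 0; a (bound): 1; e (bound): 1
left-to-right use order: e, a
typing: ✓ — Bool → Bool
ordered ✗ (unused: n, b, c — weakening required)
linear ✗ (unused: n, b, c — weakening required)
affine ✓ (no duplicate uses among n, b, c, a, e)
relevant ✗ (unused: n, b, c — weakening required)
unrestricted ✓ (typability at Bool → Bool is all that's needed)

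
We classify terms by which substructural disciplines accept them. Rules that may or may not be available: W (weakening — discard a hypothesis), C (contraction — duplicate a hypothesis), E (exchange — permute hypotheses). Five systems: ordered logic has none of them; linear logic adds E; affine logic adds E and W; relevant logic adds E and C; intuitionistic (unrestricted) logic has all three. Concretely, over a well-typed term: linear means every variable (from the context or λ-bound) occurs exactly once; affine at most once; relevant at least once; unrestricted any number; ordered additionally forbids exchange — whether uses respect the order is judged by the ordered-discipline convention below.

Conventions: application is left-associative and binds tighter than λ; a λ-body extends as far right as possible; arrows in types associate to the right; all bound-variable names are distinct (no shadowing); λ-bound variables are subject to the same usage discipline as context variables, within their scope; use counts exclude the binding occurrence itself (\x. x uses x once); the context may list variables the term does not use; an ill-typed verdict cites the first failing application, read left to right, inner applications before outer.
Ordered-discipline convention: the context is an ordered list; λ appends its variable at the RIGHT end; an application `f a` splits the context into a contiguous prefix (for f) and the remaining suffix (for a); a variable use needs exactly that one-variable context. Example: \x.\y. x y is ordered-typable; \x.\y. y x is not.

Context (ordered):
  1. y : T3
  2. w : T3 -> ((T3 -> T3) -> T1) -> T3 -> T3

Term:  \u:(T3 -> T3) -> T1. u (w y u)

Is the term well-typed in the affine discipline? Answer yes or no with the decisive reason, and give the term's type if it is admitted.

no — u ×2 used more than once (contraction)
variable uses: y: 1, w: 1, u [bound]: 2
use order (left to right): u, w, y, u
typing: the term checks, with type ((T3 -> T3) -> T1) -> T1
per-discipline verdicts: ordered ✗; linear ✗; affine ✗; relevant ✓; unrestricted ✓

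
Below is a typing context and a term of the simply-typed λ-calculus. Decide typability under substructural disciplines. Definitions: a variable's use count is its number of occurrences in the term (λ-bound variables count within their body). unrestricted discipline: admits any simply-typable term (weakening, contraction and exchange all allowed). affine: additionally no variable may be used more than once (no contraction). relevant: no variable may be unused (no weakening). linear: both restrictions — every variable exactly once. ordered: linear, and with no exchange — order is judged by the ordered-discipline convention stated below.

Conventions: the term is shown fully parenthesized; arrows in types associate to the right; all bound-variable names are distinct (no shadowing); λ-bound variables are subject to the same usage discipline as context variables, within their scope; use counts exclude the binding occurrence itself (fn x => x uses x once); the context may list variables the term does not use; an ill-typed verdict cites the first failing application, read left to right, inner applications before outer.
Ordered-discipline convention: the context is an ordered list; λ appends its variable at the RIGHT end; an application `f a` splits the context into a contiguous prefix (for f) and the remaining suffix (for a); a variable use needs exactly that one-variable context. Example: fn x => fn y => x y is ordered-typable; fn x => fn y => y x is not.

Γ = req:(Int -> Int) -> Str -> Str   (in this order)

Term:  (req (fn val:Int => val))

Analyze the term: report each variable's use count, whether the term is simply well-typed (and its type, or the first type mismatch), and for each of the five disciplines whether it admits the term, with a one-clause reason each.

usage: req ×1; val (bound) ×1
uses in reading order: req, val
typing: well-typed — term : Str -> Str
ordered: ✓ — req, val: once each, no exchange needed
linear: ✓ — each of req, val used exactly once
affine: ✓ — req, val: no repeats, contraction unneeded
relevant: ✓ — none of req, val goes unused
unrestricted: ✓ — well-typed at Str -> Str; no restrictions here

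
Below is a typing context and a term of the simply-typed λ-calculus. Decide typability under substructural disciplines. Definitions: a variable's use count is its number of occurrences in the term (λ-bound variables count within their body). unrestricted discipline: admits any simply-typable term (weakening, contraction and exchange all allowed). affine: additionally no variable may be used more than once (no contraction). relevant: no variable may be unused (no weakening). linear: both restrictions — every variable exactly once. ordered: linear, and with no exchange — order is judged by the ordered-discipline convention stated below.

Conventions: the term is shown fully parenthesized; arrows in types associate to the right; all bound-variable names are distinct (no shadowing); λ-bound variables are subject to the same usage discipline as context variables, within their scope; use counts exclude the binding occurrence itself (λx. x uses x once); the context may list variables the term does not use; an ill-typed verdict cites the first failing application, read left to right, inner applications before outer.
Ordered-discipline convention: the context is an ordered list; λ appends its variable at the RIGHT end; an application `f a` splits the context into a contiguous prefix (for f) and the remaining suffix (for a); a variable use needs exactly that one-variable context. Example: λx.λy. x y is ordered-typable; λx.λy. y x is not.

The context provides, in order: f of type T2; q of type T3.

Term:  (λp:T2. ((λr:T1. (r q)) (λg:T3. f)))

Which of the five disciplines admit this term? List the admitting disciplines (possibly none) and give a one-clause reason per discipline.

admitted in: none
use counts: f: 1×; q: 1×; p (bound): 0×; r (bound): 1×; g (bound): 0×
left-to-right use order: r, q, f
typing: ill-typed: non-function type T1 applied to an argument
ordered ✗ (a type mismatch blocks all five)
linear ✗ (the type mismatch rejects it)
affine ✗ (not simply typable)
relevant ✗ (fails simple typing)
unrestricted ✗ (a type mismatch blocks all five)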